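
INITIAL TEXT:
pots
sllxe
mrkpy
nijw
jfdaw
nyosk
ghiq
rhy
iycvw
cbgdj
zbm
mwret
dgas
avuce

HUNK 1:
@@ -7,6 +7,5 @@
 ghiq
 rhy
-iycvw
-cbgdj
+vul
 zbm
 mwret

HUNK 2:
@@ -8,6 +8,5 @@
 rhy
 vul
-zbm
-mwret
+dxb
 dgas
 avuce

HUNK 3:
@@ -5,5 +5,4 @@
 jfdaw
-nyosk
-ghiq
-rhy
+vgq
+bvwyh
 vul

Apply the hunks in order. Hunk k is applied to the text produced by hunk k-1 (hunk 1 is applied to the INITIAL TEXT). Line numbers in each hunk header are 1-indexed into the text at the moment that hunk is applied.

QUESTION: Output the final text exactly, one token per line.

Answer: pots
sllxe
mrkpy
nijw
jfdaw
vgq
bvwyh
vul
dxb
dgas
avuce

Derivation:
Hunk 1: at line 7 remove [iycvw,cbgdj] add [vul] -> 13 lines: pots sllxe mrkpy nijw jfdaw nyosk ghiq rhy vul zbm mwret dgas avuce
Hunk 2: at line 8 remove [zbm,mwret] add [dxb] -> 12 lines: pots sllxe mrkpy nijw jfdaw nyosk ghiq rhy vul dxb dgas avuce
Hunk 3: at line 5 remove [nyosk,ghiq,rhy] add [vgq,bvwyh] -> 11 lines: pots sllxe mrkpy nijw jfdaw vgq bvwyh vul dxb dgas avuce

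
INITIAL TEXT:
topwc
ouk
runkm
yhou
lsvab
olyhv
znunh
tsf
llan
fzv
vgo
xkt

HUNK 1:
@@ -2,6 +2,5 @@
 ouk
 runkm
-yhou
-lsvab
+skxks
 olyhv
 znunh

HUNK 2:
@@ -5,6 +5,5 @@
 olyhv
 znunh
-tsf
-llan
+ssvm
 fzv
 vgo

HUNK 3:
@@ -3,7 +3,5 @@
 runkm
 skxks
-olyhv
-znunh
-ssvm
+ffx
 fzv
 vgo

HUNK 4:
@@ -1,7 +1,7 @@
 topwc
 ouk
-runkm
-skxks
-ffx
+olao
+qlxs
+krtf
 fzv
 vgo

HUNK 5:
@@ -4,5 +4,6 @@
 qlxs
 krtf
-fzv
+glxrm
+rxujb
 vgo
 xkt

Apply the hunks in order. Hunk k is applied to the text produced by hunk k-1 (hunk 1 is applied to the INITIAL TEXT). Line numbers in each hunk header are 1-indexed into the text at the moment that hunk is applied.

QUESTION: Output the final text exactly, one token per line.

Hunk 1: at line 2 remove [yhou,lsvab] add [skxks] -> 11 lines: topwc ouk runkm skxks olyhv znunh tsf llan fzv vgo xkt
Hunk 2: at line 5 remove [tsf,llan] add [ssvm] -> 10 lines: topwc ouk runkm skxks olyhv znunh ssvm fzv vgo xkt
Hunk 3: at line 3 remove [olyhv,znunh,ssvm] add [ffx] -> 8 lines: topwc ouk runkm skxks ffx fzv vgo xkt
Hunk 4: at line 1 remove [runkm,skxks,ffx] add [olao,qlxs,krtf] -> 8 lines: topwc ouk olao qlxs krtf fzv vgo xkt
Hunk 5: at line 4 remove [fzv] add [glxrm,rxujb] -> 9 lines: topwc ouk olao qlxs krtf glxrm rxujb vgo xkt

Answer: topwc
ouk
olao
qlxs
krtf
glxrm
rxujb
vgo
xkt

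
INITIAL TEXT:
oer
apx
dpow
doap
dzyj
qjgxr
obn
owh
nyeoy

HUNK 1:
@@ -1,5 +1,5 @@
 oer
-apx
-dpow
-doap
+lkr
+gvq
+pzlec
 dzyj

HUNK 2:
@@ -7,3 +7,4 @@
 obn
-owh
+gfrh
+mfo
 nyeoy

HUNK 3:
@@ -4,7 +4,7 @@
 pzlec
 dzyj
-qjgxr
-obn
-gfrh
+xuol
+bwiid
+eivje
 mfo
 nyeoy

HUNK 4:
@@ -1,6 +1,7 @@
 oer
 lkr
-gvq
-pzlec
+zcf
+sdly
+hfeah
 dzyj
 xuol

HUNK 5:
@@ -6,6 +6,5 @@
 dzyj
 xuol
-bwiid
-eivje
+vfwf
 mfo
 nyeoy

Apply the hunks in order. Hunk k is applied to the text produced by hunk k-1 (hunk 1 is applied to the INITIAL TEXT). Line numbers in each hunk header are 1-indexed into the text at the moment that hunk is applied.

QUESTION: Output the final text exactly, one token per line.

Hunk 1: at line 1 remove [apx,dpow,doap] add [lkr,gvq,pzlec] -> 9 lines: oer lkr gvq pzlec dzyj qjgxr obn owh nyeoy
Hunk 2: at line 7 remove [owh] add [gfrh,mfo] -> 10 lines: oer lkr gvq pzlec dzyj qjgxr obn gfrh mfo nyeoy
Hunk 3: at line 4 remove [qjgxr,obn,gfrh] add [xuol,bwiid,eivje] -> 10 lines: oer lkr gvq pzlec dzyj xuol bwiid eivje mfo nyeoy
Hunk 4: at line 1 remove [gvq,pzlec] add [zcf,sdly,hfeah] -> 11 lines: oer lkr zcf sdly hfeah dzyj xuol bwiid eivje mfo nyeoy
Hunk 5: at line 6 remove [bwiid,eivje] add [vfwf] -> 10 lines: oer lkr zcf sdly hfeah dzyj xuol vfwf mfo nyeoy

Answer: oer
lkr
zcf
sdly
hfeah
dzyj
xuol
vfwf
mfo
nyeoy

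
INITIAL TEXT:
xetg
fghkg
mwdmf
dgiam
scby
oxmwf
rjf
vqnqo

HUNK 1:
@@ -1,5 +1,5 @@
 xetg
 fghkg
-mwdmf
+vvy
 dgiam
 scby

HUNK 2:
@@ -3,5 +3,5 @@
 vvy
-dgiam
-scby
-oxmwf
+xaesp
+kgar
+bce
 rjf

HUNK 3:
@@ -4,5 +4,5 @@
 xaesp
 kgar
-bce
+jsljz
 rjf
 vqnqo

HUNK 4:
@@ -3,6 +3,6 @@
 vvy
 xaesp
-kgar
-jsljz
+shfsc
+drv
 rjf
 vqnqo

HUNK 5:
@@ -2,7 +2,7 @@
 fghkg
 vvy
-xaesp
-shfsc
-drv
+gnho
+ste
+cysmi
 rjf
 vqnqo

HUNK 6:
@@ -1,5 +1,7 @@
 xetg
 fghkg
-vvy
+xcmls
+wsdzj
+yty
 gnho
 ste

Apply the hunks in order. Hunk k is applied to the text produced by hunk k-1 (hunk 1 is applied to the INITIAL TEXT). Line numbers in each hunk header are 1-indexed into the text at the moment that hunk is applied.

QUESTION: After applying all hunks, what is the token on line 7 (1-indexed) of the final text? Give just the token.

Hunk 1: at line 1 remove [mwdmf] add [vvy] -> 8 lines: xetg fghkg vvy dgiam scby oxmwf rjf vqnqo
Hunk 2: at line 3 remove [dgiam,scby,oxmwf] add [xaesp,kgar,bce] -> 8 lines: xetg fghkg vvy xaesp kgar bce rjf vqnqo
Hunk 3: at line 4 remove [bce] add [jsljz] -> 8 lines: xetg fghkg vvy xaesp kgar jsljz rjf vqnqo
Hunk 4: at line 3 remove [kgar,jsljz] add [shfsc,drv] -> 8 lines: xetg fghkg vvy xaesp shfsc drv rjf vqnqo
Hunk 5: at line 2 remove [xaesp,shfsc,drv] add [gnho,ste,cysmi] -> 8 lines: xetg fghkg vvy gnho ste cysmi rjf vqnqo
Hunk 6: at line 1 remove [vvy] add [xcmls,wsdzj,yty] -> 10 lines: xetg fghkg xcmls wsdzj yty gnho ste cysmi rjf vqnqo
Final line 7: ste

Answer: ste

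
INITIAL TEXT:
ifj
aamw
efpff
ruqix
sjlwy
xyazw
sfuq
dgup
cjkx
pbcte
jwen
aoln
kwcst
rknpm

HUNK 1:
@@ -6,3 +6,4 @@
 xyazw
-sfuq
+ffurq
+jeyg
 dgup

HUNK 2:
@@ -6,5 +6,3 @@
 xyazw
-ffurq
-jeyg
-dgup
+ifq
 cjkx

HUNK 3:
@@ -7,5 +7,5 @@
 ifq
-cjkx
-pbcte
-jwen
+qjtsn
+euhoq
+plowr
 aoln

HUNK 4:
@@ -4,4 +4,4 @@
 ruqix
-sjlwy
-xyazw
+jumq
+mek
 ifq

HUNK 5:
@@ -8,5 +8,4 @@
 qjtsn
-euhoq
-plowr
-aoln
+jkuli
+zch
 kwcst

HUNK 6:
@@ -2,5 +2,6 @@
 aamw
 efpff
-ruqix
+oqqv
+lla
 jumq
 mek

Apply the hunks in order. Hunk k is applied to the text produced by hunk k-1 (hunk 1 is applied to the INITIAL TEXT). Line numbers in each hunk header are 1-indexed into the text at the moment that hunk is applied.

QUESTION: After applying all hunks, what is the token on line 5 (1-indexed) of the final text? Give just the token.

Answer: lla

Derivation:
Hunk 1: at line 6 remove [sfuq] add [ffurq,jeyg] -> 15 lines: ifj aamw efpff ruqix sjlwy xyazw ffurq jeyg dgup cjkx pbcte jwen aoln kwcst rknpm
Hunk 2: at line 6 remove [ffurq,jeyg,dgup] add [ifq] -> 13 lines: ifj aamw efpff ruqix sjlwy xyazw ifq cjkx pbcte jwen aoln kwcst rknpm
Hunk 3: at line 7 remove [cjkx,pbcte,jwen] add [qjtsn,euhoq,plowr] -> 13 lines: ifj aamw efpff ruqix sjlwy xyazw ifq qjtsn euhoq plowr aoln kwcst rknpm
Hunk 4: at line 4 remove [sjlwy,xyazw] add [jumq,mek] -> 13 lines: ifj aamw efpff ruqix jumq mek ifq qjtsn euhoq plowr aoln kwcst rknpm
Hunk 5: at line 8 remove [euhoq,plowr,aoln] add [jkuli,zch] -> 12 lines: ifj aamw efpff ruqix jumq mek ifq qjtsn jkuli zch kwcst rknpm
Hunk 6: at line 2 remove [ruqix] add [oqqv,lla] -> 13 lines: ifj aamw efpff oqqv lla jumq mek ifq qjtsn jkuli zch kwcst rknpm
Final line 5: lla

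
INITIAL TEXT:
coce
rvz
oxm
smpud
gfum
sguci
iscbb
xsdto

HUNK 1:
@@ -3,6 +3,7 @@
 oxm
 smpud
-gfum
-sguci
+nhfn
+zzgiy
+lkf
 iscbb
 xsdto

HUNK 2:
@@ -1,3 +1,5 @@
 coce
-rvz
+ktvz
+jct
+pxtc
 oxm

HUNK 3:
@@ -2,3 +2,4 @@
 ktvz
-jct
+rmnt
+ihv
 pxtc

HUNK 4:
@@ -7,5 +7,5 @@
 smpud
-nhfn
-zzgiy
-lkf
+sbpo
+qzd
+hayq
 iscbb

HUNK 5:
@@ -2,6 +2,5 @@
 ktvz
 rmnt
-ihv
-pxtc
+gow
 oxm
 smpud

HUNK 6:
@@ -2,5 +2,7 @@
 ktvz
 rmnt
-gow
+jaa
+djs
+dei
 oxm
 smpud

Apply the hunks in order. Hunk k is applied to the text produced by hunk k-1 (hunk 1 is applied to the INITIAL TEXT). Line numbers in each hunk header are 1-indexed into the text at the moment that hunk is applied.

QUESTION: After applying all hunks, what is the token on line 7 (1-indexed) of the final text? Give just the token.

Answer: oxm

Derivation:
Hunk 1: at line 3 remove [gfum,sguci] add [nhfn,zzgiy,lkf] -> 9 lines: coce rvz oxm smpud nhfn zzgiy lkf iscbb xsdto
Hunk 2: at line 1 remove [rvz] add [ktvz,jct,pxtc] -> 11 lines: coce ktvz jct pxtc oxm smpud nhfn zzgiy lkf iscbb xsdto
Hunk 3: at line 2 remove [jct] add [rmnt,ihv] -> 12 lines: coce ktvz rmnt ihv pxtc oxm smpud nhfn zzgiy lkf iscbb xsdto
Hunk 4: at line 7 remove [nhfn,zzgiy,lkf] add [sbpo,qzd,hayq] -> 12 lines: coce ktvz rmnt ihv pxtc oxm smpud sbpo qzd hayq iscbb xsdto
Hunk 5: at line 2 remove [ihv,pxtc] add [gow] -> 11 lines: coce ktvz rmnt gow oxm smpud sbpo qzd hayq iscbb xsdto
Hunk 6: at line 2 remove [gow] add [jaa,djs,dei] -> 13 lines: coce ktvz rmnt jaa djs dei oxm smpud sbpo qzd hayq iscbb xsdto
Final line 7: oxm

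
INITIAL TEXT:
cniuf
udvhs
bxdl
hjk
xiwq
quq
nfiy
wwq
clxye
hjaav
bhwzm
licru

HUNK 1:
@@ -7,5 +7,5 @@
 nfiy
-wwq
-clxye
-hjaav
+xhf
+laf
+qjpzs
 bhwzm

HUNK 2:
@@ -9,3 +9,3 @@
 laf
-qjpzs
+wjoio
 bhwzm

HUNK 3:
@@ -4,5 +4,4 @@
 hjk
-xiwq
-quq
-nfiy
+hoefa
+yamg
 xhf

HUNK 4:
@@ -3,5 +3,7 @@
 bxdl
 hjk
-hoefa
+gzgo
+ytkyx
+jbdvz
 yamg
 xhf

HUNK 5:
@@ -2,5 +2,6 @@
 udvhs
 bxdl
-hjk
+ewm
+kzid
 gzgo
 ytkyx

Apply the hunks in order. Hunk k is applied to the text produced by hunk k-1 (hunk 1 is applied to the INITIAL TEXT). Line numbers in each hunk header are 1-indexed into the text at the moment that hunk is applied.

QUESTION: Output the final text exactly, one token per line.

Hunk 1: at line 7 remove [wwq,clxye,hjaav] add [xhf,laf,qjpzs] -> 12 lines: cniuf udvhs bxdl hjk xiwq quq nfiy xhf laf qjpzs bhwzm licru
Hunk 2: at line 9 remove [qjpzs] add [wjoio] -> 12 lines: cniuf udvhs bxdl hjk xiwq quq nfiy xhf laf wjoio bhwzm licru
Hunk 3: at line 4 remove [xiwq,quq,nfiy] add [hoefa,yamg] -> 11 lines: cniuf udvhs bxdl hjk hoefa yamg xhf laf wjoio bhwzm licru
Hunk 4: at line 3 remove [hoefa] add [gzgo,ytkyx,jbdvz] -> 13 lines: cniuf udvhs bxdl hjk gzgo ytkyx jbdvz yamg xhf laf wjoio bhwzm licru
Hunk 5: at line 2 remove [hjk] add [ewm,kzid] -> 14 lines: cniuf udvhs bxdl ewm kzid gzgo ytkyx jbdvz yamg xhf laf wjoio bhwzm licru

Answer: cniuf
udvhs
bxdl
ewm
kzid
gzgo
ytkyx
jbdvz
yamg
xhf
laf
wjoio
bhwzm
licru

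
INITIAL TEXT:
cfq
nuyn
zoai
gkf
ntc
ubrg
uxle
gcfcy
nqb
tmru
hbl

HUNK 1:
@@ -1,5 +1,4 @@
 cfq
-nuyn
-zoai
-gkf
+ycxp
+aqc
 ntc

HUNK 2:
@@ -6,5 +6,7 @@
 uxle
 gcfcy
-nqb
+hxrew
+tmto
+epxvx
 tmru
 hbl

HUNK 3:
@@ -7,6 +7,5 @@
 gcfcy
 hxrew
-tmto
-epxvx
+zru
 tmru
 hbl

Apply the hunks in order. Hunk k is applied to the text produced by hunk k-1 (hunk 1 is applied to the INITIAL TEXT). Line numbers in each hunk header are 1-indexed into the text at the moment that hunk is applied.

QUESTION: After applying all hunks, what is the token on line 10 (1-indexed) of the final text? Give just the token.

Hunk 1: at line 1 remove [nuyn,zoai,gkf] add [ycxp,aqc] -> 10 lines: cfq ycxp aqc ntc ubrg uxle gcfcy nqb tmru hbl
Hunk 2: at line 6 remove [nqb] add [hxrew,tmto,epxvx] -> 12 lines: cfq ycxp aqc ntc ubrg uxle gcfcy hxrew tmto epxvx tmru hbl
Hunk 3: at line 7 remove [tmto,epxvx] add [zru] -> 11 lines: cfq ycxp aqc ntc ubrg uxle gcfcy hxrew zru tmru hbl
Final line 10: tmru

Answer: tmru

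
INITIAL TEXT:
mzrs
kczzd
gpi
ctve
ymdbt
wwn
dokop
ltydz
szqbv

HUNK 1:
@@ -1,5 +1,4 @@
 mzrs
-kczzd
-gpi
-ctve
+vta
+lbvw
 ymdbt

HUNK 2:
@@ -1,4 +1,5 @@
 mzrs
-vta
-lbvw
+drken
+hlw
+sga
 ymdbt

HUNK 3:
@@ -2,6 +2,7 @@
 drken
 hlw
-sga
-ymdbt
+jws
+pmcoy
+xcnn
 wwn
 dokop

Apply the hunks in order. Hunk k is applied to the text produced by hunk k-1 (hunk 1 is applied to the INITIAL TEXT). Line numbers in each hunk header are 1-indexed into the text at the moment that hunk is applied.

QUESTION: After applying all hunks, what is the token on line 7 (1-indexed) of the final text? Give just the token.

Hunk 1: at line 1 remove [kczzd,gpi,ctve] add [vta,lbvw] -> 8 lines: mzrs vta lbvw ymdbt wwn dokop ltydz szqbv
Hunk 2: at line 1 remove [vta,lbvw] add [drken,hlw,sga] -> 9 lines: mzrs drken hlw sga ymdbt wwn dokop ltydz szqbv
Hunk 3: at line 2 remove [sga,ymdbt] add [jws,pmcoy,xcnn] -> 10 lines: mzrs drken hlw jws pmcoy xcnn wwn dokop ltydz szqbv
Final line 7: wwn

Answer: wwn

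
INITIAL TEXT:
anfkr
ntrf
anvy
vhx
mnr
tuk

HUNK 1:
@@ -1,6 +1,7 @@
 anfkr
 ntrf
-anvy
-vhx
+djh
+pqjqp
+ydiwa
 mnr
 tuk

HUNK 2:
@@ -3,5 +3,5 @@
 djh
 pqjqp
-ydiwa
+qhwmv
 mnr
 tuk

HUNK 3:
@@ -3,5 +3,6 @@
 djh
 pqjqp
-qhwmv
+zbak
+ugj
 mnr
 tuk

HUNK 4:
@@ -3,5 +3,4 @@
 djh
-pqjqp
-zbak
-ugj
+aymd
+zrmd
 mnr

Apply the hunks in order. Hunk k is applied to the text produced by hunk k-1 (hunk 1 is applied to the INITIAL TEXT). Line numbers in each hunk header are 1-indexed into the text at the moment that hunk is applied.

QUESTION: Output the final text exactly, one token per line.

Answer: anfkr
ntrf
djh
aymd
zrmd
mnr
tuk

Derivation:
Hunk 1: at line 1 remove [anvy,vhx] add [djh,pqjqp,ydiwa] -> 7 lines: anfkr ntrf djh pqjqp ydiwa mnr tuk
Hunk 2: at line 3 remove [ydiwa] add [qhwmv] -> 7 lines: anfkr ntrf djh pqjqp qhwmv mnr tuk
Hunk 3: at line 3 remove [qhwmv] add [zbak,ugj] -> 8 lines: anfkr ntrf djh pqjqp zbak ugj mnr tuk
Hunk 4: at line 3 remove [pqjqp,zbak,ugj] add [aymd,zrmd] -> 7 lines: anfkr ntrf djh aymd zrmd mnr tuk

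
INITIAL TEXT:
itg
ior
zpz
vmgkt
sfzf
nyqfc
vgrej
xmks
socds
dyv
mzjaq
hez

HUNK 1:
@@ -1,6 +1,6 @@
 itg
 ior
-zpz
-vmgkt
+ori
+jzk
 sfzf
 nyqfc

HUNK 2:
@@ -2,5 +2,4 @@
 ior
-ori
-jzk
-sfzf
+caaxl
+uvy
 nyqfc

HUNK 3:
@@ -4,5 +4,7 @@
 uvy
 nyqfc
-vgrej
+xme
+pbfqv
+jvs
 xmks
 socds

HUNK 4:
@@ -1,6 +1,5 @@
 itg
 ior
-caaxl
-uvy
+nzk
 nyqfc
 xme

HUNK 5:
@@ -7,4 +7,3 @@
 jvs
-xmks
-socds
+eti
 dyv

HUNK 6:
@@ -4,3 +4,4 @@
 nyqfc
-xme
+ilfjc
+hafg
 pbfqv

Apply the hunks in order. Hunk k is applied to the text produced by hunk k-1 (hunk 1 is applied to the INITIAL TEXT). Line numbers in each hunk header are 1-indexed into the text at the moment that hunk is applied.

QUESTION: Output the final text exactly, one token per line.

Hunk 1: at line 1 remove [zpz,vmgkt] add [ori,jzk] -> 12 lines: itg ior ori jzk sfzf nyqfc vgrej xmks socds dyv mzjaq hez
Hunk 2: at line 2 remove [ori,jzk,sfzf] add [caaxl,uvy] -> 11 lines: itg ior caaxl uvy nyqfc vgrej xmks socds dyv mzjaq hez
Hunk 3: at line 4 remove [vgrej] add [xme,pbfqv,jvs] -> 13 lines: itg ior caaxl uvy nyqfc xme pbfqv jvs xmks socds dyv mzjaq hez
Hunk 4: at line 1 remove [caaxl,uvy] add [nzk] -> 12 lines: itg ior nzk nyqfc xme pbfqv jvs xmks socds dyv mzjaq hez
Hunk 5: at line 7 remove [xmks,socds] add [eti] -> 11 lines: itg ior nzk nyqfc xme pbfqv jvs eti dyv mzjaq hez
Hunk 6: at line 4 remove [xme] add [ilfjc,hafg] -> 12 lines: itg ior nzk nyqfc ilfjc hafg pbfqv jvs eti dyv mzjaq hez

Answer: itg
ior
nzk
nyqfc
ilfjc
hafg
pbfqv
jvs
eti
dyv
mzjaq
hez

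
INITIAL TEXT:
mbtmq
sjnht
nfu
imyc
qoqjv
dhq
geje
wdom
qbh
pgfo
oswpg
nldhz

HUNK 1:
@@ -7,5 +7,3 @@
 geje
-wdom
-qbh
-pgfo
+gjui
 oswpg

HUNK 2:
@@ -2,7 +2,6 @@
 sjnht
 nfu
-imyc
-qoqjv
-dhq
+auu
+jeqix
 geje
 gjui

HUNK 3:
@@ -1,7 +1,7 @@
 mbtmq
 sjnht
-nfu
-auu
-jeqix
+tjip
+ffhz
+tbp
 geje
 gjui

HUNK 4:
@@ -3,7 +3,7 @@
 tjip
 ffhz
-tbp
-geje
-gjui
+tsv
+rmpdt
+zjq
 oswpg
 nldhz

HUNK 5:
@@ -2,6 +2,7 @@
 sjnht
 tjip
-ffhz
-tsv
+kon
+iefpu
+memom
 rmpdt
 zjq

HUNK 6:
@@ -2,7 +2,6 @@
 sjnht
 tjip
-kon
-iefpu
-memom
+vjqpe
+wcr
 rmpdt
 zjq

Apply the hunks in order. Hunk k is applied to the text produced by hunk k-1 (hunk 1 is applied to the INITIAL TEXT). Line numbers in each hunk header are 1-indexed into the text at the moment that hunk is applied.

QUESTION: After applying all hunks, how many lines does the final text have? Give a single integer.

Answer: 9

Derivation:
Hunk 1: at line 7 remove [wdom,qbh,pgfo] add [gjui] -> 10 lines: mbtmq sjnht nfu imyc qoqjv dhq geje gjui oswpg nldhz
Hunk 2: at line 2 remove [imyc,qoqjv,dhq] add [auu,jeqix] -> 9 lines: mbtmq sjnht nfu auu jeqix geje gjui oswpg nldhz
Hunk 3: at line 1 remove [nfu,auu,jeqix] add [tjip,ffhz,tbp] -> 9 lines: mbtmq sjnht tjip ffhz tbp geje gjui oswpg nldhz
Hunk 4: at line 3 remove [tbp,geje,gjui] add [tsv,rmpdt,zjq] -> 9 lines: mbtmq sjnht tjip ffhz tsv rmpdt zjq oswpg nldhz
Hunk 5: at line 2 remove [ffhz,tsv] add [kon,iefpu,memom] -> 10 lines: mbtmq sjnht tjip kon iefpu memom rmpdt zjq oswpg nldhz
Hunk 6: at line 2 remove [kon,iefpu,memom] add [vjqpe,wcr] -> 9 lines: mbtmq sjnht tjip vjqpe wcr rmpdt zjq oswpg nldhz
Final line count: 9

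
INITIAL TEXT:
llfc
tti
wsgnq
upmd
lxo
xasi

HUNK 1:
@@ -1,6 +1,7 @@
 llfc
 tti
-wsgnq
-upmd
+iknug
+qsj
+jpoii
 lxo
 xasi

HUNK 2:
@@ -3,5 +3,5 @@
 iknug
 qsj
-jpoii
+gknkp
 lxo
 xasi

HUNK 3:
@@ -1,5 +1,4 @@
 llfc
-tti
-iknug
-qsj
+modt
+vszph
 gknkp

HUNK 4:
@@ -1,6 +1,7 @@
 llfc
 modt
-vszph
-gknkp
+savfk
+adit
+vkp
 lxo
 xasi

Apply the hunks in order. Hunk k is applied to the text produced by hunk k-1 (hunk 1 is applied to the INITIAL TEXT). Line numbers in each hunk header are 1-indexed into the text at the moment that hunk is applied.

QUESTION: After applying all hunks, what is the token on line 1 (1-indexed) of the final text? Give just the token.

Answer: llfc

Derivation:
Hunk 1: at line 1 remove [wsgnq,upmd] add [iknug,qsj,jpoii] -> 7 lines: llfc tti iknug qsj jpoii lxo xasi
Hunk 2: at line 3 remove [jpoii] add [gknkp] -> 7 lines: llfc tti iknug qsj gknkp lxo xasi
Hunk 3: at line 1 remove [tti,iknug,qsj] add [modt,vszph] -> 6 lines: llfc modt vszph gknkp lxo xasi
Hunk 4: at line 1 remove [vszph,gknkp] add [savfk,adit,vkp] -> 7 lines: llfc modt savfk adit vkp lxo xasi
Final line 1: llfc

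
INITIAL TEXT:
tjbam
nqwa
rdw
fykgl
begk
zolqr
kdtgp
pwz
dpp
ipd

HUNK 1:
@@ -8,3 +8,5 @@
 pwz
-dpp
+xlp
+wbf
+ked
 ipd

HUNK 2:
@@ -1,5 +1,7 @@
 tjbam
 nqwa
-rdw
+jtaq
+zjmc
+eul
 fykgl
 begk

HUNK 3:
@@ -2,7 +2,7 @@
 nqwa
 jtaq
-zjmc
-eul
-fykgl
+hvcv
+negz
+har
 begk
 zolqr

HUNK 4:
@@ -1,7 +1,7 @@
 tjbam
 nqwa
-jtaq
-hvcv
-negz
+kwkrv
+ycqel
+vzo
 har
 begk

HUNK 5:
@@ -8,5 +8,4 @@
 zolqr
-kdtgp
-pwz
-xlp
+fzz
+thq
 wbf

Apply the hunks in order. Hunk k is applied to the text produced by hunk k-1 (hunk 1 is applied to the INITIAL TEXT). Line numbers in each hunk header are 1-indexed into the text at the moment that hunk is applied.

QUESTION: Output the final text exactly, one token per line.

Hunk 1: at line 8 remove [dpp] add [xlp,wbf,ked] -> 12 lines: tjbam nqwa rdw fykgl begk zolqr kdtgp pwz xlp wbf ked ipd
Hunk 2: at line 1 remove [rdw] add [jtaq,zjmc,eul] -> 14 lines: tjbam nqwa jtaq zjmc eul fykgl begk zolqr kdtgp pwz xlp wbf ked ipd
Hunk 3: at line 2 remove [zjmc,eul,fykgl] add [hvcv,negz,har] -> 14 lines: tjbam nqwa jtaq hvcv negz har begk zolqr kdtgp pwz xlp wbf ked ipd
Hunk 4: at line 1 remove [jtaq,hvcv,negz] add [kwkrv,ycqel,vzo] -> 14 lines: tjbam nqwa kwkrv ycqel vzo har begk zolqr kdtgp pwz xlp wbf ked ipd
Hunk 5: at line 8 remove [kdtgp,pwz,xlp] add [fzz,thq] -> 13 lines: tjbam nqwa kwkrv ycqel vzo har begk zolqr fzz thq wbf ked ipd

Answer: tjbam
nqwa
kwkrv
ycqel
vzo
har
begk
zolqr
fzz
thq
wbf
ked
ipd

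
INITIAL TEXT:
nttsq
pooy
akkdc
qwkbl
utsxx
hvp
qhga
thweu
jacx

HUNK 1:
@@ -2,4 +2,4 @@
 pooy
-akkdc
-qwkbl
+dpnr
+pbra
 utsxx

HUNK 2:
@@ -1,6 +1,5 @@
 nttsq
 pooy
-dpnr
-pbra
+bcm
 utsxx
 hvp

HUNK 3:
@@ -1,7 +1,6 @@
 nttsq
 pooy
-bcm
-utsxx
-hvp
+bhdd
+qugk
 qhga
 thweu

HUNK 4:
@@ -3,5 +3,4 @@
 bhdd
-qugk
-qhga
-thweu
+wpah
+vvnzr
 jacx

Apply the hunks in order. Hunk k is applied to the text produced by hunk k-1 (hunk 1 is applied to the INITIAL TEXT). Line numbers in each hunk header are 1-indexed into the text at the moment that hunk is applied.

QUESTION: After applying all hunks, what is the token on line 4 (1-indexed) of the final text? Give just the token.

Hunk 1: at line 2 remove [akkdc,qwkbl] add [dpnr,pbra] -> 9 lines: nttsq pooy dpnr pbra utsxx hvp qhga thweu jacx
Hunk 2: at line 1 remove [dpnr,pbra] add [bcm] -> 8 lines: nttsq pooy bcm utsxx hvp qhga thweu jacx
Hunk 3: at line 1 remove [bcm,utsxx,hvp] add [bhdd,qugk] -> 7 lines: nttsq pooy bhdd qugk qhga thweu jacx
Hunk 4: at line 3 remove [qugk,qhga,thweu] add [wpah,vvnzr] -> 6 lines: nttsq pooy bhdd wpah vvnzr jacx
Final line 4: wpah

Answer: wpah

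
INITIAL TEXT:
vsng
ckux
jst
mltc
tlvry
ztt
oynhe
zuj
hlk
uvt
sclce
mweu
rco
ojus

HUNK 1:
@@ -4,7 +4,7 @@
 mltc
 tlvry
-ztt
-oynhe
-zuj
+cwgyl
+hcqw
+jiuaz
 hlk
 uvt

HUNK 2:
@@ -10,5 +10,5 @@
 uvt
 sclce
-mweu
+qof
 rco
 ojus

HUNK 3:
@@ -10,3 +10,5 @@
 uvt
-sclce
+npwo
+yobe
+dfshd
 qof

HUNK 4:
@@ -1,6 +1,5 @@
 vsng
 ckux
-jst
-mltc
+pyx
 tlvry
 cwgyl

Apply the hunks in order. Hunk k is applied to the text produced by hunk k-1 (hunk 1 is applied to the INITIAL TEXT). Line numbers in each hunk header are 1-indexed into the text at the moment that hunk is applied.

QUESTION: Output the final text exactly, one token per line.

Hunk 1: at line 4 remove [ztt,oynhe,zuj] add [cwgyl,hcqw,jiuaz] -> 14 lines: vsng ckux jst mltc tlvry cwgyl hcqw jiuaz hlk uvt sclce mweu rco ojus
Hunk 2: at line 10 remove [mweu] add [qof] -> 14 lines: vsng ckux jst mltc tlvry cwgyl hcqw jiuaz hlk uvt sclce qof rco ojus
Hunk 3: at line 10 remove [sclce] add [npwo,yobe,dfshd] -> 16 lines: vsng ckux jst mltc tlvry cwgyl hcqw jiuaz hlk uvt npwo yobe dfshd qof rco ojus
Hunk 4: at line 1 remove [jst,mltc] add [pyx] -> 15 lines: vsng ckux pyx tlvry cwgyl hcqw jiuaz hlk uvt npwo yobe dfshd qof rco ojus

Answer: vsng
ckux
pyx
tlvry
cwgyl
hcqw
jiuaz
hlk
uvt
npwo
yobe
dfshd
qof
rco
ojus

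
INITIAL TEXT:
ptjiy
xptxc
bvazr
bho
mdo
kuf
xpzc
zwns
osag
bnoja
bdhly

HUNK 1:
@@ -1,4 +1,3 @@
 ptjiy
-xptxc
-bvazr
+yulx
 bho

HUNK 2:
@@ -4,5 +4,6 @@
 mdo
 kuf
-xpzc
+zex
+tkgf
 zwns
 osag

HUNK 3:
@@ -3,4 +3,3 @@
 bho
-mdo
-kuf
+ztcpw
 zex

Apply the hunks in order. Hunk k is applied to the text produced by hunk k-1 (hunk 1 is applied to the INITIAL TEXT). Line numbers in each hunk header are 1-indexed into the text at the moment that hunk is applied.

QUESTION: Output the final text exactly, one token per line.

Hunk 1: at line 1 remove [xptxc,bvazr] add [yulx] -> 10 lines: ptjiy yulx bho mdo kuf xpzc zwns osag bnoja bdhly
Hunk 2: at line 4 remove [xpzc] add [zex,tkgf] -> 11 lines: ptjiy yulx bho mdo kuf zex tkgf zwns osag bnoja bdhly
Hunk 3: at line 3 remove [mdo,kuf] add [ztcpw] -> 10 lines: ptjiy yulx bho ztcpw zex tkgf zwns osag bnoja bdhly

Answer: ptjiy
yulx
bho
ztcpw
zex
tkgf
zwns
osag
bnoja
bdhly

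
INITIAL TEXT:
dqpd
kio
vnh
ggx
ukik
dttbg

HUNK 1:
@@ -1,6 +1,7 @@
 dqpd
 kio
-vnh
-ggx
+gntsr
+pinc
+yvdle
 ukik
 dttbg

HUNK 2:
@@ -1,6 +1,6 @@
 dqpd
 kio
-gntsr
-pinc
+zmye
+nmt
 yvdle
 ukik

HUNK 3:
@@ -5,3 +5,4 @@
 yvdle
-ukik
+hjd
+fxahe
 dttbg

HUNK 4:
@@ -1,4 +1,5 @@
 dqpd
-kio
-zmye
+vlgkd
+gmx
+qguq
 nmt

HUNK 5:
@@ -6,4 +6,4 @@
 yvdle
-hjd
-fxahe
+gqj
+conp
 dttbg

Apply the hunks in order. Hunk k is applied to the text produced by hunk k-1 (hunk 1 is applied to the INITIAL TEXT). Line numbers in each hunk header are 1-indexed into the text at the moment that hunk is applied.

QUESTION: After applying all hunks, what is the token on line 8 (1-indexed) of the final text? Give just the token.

Hunk 1: at line 1 remove [vnh,ggx] add [gntsr,pinc,yvdle] -> 7 lines: dqpd kio gntsr pinc yvdle ukik dttbg
Hunk 2: at line 1 remove [gntsr,pinc] add [zmye,nmt] -> 7 lines: dqpd kio zmye nmt yvdle ukik dttbg
Hunk 3: at line 5 remove [ukik] add [hjd,fxahe] -> 8 lines: dqpd kio zmye nmt yvdle hjd fxahe dttbg
Hunk 4: at line 1 remove [kio,zmye] add [vlgkd,gmx,qguq] -> 9 lines: dqpd vlgkd gmx qguq nmt yvdle hjd fxahe dttbg
Hunk 5: at line 6 remove [hjd,fxahe] add [gqj,conp] -> 9 lines: dqpd vlgkd gmx qguq nmt yvdle gqj conp dttbg
Final line 8: conp

Answer: conp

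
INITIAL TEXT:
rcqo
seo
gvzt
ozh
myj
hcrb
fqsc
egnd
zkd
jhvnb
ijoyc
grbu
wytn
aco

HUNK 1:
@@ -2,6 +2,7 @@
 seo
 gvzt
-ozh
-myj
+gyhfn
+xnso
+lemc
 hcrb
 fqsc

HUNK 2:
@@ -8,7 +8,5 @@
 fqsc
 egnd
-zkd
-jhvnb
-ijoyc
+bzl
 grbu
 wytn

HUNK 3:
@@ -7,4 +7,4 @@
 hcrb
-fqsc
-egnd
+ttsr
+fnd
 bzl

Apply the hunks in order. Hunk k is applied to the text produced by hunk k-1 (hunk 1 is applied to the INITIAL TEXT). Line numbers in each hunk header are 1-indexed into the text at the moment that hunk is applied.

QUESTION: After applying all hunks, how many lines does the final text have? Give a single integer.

Hunk 1: at line 2 remove [ozh,myj] add [gyhfn,xnso,lemc] -> 15 lines: rcqo seo gvzt gyhfn xnso lemc hcrb fqsc egnd zkd jhvnb ijoyc grbu wytn aco
Hunk 2: at line 8 remove [zkd,jhvnb,ijoyc] add [bzl] -> 13 lines: rcqo seo gvzt gyhfn xnso lemc hcrb fqsc egnd bzl grbu wytn aco
Hunk 3: at line 7 remove [fqsc,egnd] add [ttsr,fnd] -> 13 lines: rcqo seo gvzt gyhfn xnso lemc hcrb ttsr fnd bzl grbu wytn aco
Final line count: 13

Answer: 13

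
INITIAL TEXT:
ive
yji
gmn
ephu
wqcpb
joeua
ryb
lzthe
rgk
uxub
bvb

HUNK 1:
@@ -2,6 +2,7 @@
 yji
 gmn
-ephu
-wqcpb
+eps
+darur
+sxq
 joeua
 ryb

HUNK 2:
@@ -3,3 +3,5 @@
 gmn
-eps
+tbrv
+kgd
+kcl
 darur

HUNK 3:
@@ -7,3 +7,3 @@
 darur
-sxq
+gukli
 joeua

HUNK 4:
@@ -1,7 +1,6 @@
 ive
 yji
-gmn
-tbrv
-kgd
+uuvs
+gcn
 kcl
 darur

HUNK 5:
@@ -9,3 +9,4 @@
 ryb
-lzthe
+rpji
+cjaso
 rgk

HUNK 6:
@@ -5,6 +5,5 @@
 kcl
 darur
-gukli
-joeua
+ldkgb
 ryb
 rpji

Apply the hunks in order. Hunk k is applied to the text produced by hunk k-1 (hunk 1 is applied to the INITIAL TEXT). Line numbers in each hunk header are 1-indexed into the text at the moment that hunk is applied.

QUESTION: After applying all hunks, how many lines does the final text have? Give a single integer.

Answer: 13

Derivation:
Hunk 1: at line 2 remove [ephu,wqcpb] add [eps,darur,sxq] -> 12 lines: ive yji gmn eps darur sxq joeua ryb lzthe rgk uxub bvb
Hunk 2: at line 3 remove [eps] add [tbrv,kgd,kcl] -> 14 lines: ive yji gmn tbrv kgd kcl darur sxq joeua ryb lzthe rgk uxub bvb
Hunk 3: at line 7 remove [sxq] add [gukli] -> 14 lines: ive yji gmn tbrv kgd kcl darur gukli joeua ryb lzthe rgk uxub bvb
Hunk 4: at line 1 remove [gmn,tbrv,kgd] add [uuvs,gcn] -> 13 lines: ive yji uuvs gcn kcl darur gukli joeua ryb lzthe rgk uxub bvb
Hunk 5: at line 9 remove [lzthe] add [rpji,cjaso] -> 14 lines: ive yji uuvs gcn kcl darur gukli joeua ryb rpji cjaso rgk uxub bvb
Hunk 6: at line 5 remove [gukli,joeua] add [ldkgb] -> 13 lines: ive yji uuvs gcn kcl darur ldkgb ryb rpji cjaso rgk uxub bvb
Final line count: 13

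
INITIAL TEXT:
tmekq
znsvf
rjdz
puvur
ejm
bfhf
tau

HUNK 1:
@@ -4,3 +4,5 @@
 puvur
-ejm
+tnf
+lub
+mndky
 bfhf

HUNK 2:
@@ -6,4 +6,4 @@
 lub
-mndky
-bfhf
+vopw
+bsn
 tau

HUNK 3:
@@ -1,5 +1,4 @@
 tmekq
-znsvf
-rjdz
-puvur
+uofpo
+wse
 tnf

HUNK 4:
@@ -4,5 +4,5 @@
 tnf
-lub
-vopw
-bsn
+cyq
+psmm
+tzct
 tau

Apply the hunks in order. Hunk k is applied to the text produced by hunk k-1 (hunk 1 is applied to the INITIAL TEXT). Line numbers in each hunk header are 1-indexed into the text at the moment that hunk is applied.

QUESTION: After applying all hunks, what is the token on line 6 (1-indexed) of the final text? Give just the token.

Hunk 1: at line 4 remove [ejm] add [tnf,lub,mndky] -> 9 lines: tmekq znsvf rjdz puvur tnf lub mndky bfhf tau
Hunk 2: at line 6 remove [mndky,bfhf] add [vopw,bsn] -> 9 lines: tmekq znsvf rjdz puvur tnf lub vopw bsn tau
Hunk 3: at line 1 remove [znsvf,rjdz,puvur] add [uofpo,wse] -> 8 lines: tmekq uofpo wse tnf lub vopw bsn tau
Hunk 4: at line 4 remove [lub,vopw,bsn] add [cyq,psmm,tzct] -> 8 lines: tmekq uofpo wse tnf cyq psmm tzct tau
Final line 6: psmm

Answer: psmm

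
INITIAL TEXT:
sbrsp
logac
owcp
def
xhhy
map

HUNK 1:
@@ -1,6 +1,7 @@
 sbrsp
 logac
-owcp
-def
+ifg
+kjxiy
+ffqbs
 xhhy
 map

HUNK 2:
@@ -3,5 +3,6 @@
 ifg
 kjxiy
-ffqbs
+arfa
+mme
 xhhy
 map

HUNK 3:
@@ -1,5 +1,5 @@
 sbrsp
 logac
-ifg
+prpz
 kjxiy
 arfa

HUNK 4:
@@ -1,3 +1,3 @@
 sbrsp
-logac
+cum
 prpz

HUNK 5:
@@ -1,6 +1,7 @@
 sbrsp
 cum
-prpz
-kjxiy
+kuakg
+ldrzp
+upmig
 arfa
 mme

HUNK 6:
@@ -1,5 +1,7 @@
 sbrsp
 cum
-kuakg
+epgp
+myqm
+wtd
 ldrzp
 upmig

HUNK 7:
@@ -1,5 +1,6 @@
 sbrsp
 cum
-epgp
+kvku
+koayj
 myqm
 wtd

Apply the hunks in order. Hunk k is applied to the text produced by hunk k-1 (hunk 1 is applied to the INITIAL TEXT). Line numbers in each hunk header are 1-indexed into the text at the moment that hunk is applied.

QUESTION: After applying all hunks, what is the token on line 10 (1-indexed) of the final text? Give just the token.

Answer: mme

Derivation:
Hunk 1: at line 1 remove [owcp,def] add [ifg,kjxiy,ffqbs] -> 7 lines: sbrsp logac ifg kjxiy ffqbs xhhy map
Hunk 2: at line 3 remove [ffqbs] add [arfa,mme] -> 8 lines: sbrsp logac ifg kjxiy arfa mme xhhy map
Hunk 3: at line 1 remove [ifg] add [prpz] -> 8 lines: sbrsp logac prpz kjxiy arfa mme xhhy map
Hunk 4: at line 1 remove [logac] add [cum] -> 8 lines: sbrsp cum prpz kjxiy arfa mme xhhy map
Hunk 5: at line 1 remove [prpz,kjxiy] add [kuakg,ldrzp,upmig] -> 9 lines: sbrsp cum kuakg ldrzp upmig arfa mme xhhy map
Hunk 6: at line 1 remove [kuakg] add [epgp,myqm,wtd] -> 11 lines: sbrsp cum epgp myqm wtd ldrzp upmig arfa mme xhhy map
Hunk 7: at line 1 remove [epgp] add [kvku,koayj] -> 12 lines: sbrsp cum kvku koayj myqm wtd ldrzp upmig arfa mme xhhy map
Final line 10: mme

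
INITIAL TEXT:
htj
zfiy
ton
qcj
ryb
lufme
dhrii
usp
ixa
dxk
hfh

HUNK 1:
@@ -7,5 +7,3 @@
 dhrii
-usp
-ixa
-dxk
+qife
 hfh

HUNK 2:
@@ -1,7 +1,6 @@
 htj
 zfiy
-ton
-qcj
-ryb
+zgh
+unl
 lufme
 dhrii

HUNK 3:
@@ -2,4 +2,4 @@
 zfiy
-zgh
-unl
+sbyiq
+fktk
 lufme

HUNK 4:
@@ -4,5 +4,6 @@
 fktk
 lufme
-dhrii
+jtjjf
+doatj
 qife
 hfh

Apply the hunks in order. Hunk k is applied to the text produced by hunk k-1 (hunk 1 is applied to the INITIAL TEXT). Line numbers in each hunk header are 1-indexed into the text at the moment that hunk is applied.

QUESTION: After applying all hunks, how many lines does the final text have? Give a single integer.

Hunk 1: at line 7 remove [usp,ixa,dxk] add [qife] -> 9 lines: htj zfiy ton qcj ryb lufme dhrii qife hfh
Hunk 2: at line 1 remove [ton,qcj,ryb] add [zgh,unl] -> 8 lines: htj zfiy zgh unl lufme dhrii qife hfh
Hunk 3: at line 2 remove [zgh,unl] add [sbyiq,fktk] -> 8 lines: htj zfiy sbyiq fktk lufme dhrii qife hfh
Hunk 4: at line 4 remove [dhrii] add [jtjjf,doatj] -> 9 lines: htj zfiy sbyiq fktk lufme jtjjf doatj qife hfh
Final line count: 9

Answer: 9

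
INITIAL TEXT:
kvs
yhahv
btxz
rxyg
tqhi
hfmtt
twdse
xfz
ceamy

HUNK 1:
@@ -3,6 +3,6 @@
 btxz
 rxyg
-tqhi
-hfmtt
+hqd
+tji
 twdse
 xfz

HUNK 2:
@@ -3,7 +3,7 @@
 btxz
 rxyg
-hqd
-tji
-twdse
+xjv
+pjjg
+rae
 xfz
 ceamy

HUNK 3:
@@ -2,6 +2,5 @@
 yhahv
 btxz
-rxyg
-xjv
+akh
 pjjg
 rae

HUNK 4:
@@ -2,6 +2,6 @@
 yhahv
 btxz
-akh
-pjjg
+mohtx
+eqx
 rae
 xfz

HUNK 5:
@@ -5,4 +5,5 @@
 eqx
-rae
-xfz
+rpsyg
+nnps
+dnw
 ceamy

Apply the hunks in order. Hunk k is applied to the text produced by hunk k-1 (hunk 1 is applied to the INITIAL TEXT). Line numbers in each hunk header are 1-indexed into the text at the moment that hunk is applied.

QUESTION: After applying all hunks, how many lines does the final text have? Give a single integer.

Hunk 1: at line 3 remove [tqhi,hfmtt] add [hqd,tji] -> 9 lines: kvs yhahv btxz rxyg hqd tji twdse xfz ceamy
Hunk 2: at line 3 remove [hqd,tji,twdse] add [xjv,pjjg,rae] -> 9 lines: kvs yhahv btxz rxyg xjv pjjg rae xfz ceamy
Hunk 3: at line 2 remove [rxyg,xjv] add [akh] -> 8 lines: kvs yhahv btxz akh pjjg rae xfz ceamy
Hunk 4: at line 2 remove [akh,pjjg] add [mohtx,eqx] -> 8 lines: kvs yhahv btxz mohtx eqx rae xfz ceamy
Hunk 5: at line 5 remove [rae,xfz] add [rpsyg,nnps,dnw] -> 9 lines: kvs yhahv btxz mohtx eqx rpsyg nnps dnw ceamy
Final line count: 9

Answer: 9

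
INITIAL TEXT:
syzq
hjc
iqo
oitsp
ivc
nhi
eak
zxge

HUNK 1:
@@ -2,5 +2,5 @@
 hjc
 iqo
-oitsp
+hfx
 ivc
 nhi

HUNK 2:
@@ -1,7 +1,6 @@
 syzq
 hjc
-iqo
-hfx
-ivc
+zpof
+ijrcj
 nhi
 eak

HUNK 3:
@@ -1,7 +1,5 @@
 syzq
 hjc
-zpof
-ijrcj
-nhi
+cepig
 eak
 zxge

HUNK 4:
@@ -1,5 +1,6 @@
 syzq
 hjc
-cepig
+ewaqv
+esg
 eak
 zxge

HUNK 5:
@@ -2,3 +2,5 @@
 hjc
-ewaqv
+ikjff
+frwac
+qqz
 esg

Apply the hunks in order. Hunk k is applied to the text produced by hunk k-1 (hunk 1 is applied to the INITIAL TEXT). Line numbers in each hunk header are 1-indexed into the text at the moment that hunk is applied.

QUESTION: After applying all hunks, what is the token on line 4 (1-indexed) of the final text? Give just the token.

Hunk 1: at line 2 remove [oitsp] add [hfx] -> 8 lines: syzq hjc iqo hfx ivc nhi eak zxge
Hunk 2: at line 1 remove [iqo,hfx,ivc] add [zpof,ijrcj] -> 7 lines: syzq hjc zpof ijrcj nhi eak zxge
Hunk 3: at line 1 remove [zpof,ijrcj,nhi] add [cepig] -> 5 lines: syzq hjc cepig eak zxge
Hunk 4: at line 1 remove [cepig] add [ewaqv,esg] -> 6 lines: syzq hjc ewaqv esg eak zxge
Hunk 5: at line 2 remove [ewaqv] add [ikjff,frwac,qqz] -> 8 lines: syzq hjc ikjff frwac qqz esg eak zxge
Final line 4: frwac

Answer: frwac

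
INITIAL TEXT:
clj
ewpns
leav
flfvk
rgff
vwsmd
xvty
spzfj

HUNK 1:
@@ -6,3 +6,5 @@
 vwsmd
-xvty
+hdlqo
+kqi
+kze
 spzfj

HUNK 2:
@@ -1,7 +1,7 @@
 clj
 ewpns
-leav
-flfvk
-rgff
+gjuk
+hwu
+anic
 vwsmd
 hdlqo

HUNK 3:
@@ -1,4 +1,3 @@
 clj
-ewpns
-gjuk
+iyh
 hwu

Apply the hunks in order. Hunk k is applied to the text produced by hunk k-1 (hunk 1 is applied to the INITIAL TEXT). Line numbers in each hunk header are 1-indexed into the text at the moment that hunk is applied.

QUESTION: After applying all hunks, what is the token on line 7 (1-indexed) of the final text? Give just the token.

Hunk 1: at line 6 remove [xvty] add [hdlqo,kqi,kze] -> 10 lines: clj ewpns leav flfvk rgff vwsmd hdlqo kqi kze spzfj
Hunk 2: at line 1 remove [leav,flfvk,rgff] add [gjuk,hwu,anic] -> 10 lines: clj ewpns gjuk hwu anic vwsmd hdlqo kqi kze spzfj
Hunk 3: at line 1 remove [ewpns,gjuk] add [iyh] -> 9 lines: clj iyh hwu anic vwsmd hdlqo kqi kze spzfj
Final line 7: kqi

Answer: kqi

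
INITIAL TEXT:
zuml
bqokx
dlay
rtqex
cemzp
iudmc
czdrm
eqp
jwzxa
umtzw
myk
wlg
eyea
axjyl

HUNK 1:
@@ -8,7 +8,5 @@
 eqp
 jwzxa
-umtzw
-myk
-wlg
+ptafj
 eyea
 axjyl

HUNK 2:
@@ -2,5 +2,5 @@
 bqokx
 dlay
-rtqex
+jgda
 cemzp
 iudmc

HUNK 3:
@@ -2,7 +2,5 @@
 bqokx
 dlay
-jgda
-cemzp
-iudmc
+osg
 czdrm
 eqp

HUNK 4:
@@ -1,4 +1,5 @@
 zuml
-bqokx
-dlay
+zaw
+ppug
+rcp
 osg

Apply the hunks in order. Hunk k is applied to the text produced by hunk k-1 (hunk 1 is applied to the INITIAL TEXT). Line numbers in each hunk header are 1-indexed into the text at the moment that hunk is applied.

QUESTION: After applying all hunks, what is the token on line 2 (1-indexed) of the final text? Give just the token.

Hunk 1: at line 8 remove [umtzw,myk,wlg] add [ptafj] -> 12 lines: zuml bqokx dlay rtqex cemzp iudmc czdrm eqp jwzxa ptafj eyea axjyl
Hunk 2: at line 2 remove [rtqex] add [jgda] -> 12 lines: zuml bqokx dlay jgda cemzp iudmc czdrm eqp jwzxa ptafj eyea axjyl
Hunk 3: at line 2 remove [jgda,cemzp,iudmc] add [osg] -> 10 lines: zuml bqokx dlay osg czdrm eqp jwzxa ptafj eyea axjyl
Hunk 4: at line 1 remove [bqokx,dlay] add [zaw,ppug,rcp] -> 11 lines: zuml zaw ppug rcp osg czdrm eqp jwzxa ptafj eyea axjyl
Final line 2: zaw

Answer: zaw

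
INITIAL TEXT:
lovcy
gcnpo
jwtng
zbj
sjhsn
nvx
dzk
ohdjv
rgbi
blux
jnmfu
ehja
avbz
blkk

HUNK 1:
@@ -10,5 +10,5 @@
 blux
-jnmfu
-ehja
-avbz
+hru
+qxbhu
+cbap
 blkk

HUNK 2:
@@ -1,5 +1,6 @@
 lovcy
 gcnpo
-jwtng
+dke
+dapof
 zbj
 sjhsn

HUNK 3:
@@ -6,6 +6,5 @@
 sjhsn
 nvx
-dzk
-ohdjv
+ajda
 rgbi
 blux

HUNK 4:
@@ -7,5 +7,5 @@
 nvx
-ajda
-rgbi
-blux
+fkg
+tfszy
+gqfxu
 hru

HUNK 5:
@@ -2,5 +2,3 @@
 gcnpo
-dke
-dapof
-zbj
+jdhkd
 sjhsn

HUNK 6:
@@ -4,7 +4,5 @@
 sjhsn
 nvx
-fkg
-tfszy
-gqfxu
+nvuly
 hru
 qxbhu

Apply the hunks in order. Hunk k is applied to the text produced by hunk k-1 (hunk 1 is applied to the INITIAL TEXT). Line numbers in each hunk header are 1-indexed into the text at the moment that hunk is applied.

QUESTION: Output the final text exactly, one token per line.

Answer: lovcy
gcnpo
jdhkd
sjhsn
nvx
nvuly
hru
qxbhu
cbap
blkk

Derivation:
Hunk 1: at line 10 remove [jnmfu,ehja,avbz] add [hru,qxbhu,cbap] -> 14 lines: lovcy gcnpo jwtng zbj sjhsn nvx dzk ohdjv rgbi blux hru qxbhu cbap blkk
Hunk 2: at line 1 remove [jwtng] add [dke,dapof] -> 15 lines: lovcy gcnpo dke dapof zbj sjhsn nvx dzk ohdjv rgbi blux hru qxbhu cbap blkk
Hunk 3: at line 6 remove [dzk,ohdjv] add [ajda] -> 14 lines: lovcy gcnpo dke dapof zbj sjhsn nvx ajda rgbi blux hru qxbhu cbap blkk
Hunk 4: at line 7 remove [ajda,rgbi,blux] add [fkg,tfszy,gqfxu] -> 14 lines: lovcy gcnpo dke dapof zbj sjhsn nvx fkg tfszy gqfxu hru qxbhu cbap blkk
Hunk 5: at line 2 remove [dke,dapof,zbj] add [jdhkd] -> 12 lines: lovcy gcnpo jdhkd sjhsn nvx fkg tfszy gqfxu hru qxbhu cbap blkk
Hunk 6: at line 4 remove [fkg,tfszy,gqfxu] add [nvuly] -> 10 lines: lovcy gcnpo jdhkd sjhsn nvx nvuly hru qxbhu cbap blkk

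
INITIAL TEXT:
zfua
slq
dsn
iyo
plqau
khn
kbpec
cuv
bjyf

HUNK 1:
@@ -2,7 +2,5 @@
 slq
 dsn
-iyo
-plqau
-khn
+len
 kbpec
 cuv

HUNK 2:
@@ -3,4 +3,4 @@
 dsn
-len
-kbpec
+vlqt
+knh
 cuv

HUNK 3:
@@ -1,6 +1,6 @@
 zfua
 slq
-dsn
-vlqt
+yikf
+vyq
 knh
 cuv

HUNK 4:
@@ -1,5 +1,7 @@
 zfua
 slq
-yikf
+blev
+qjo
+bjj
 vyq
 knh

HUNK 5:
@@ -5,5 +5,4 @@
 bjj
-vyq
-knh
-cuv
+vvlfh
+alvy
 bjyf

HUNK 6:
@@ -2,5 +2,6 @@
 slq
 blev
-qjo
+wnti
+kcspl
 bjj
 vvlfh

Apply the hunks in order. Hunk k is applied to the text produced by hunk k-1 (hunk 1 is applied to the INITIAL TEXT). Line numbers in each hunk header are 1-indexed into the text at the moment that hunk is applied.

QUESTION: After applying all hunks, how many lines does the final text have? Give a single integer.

Answer: 9

Derivation:
Hunk 1: at line 2 remove [iyo,plqau,khn] add [len] -> 7 lines: zfua slq dsn len kbpec cuv bjyf
Hunk 2: at line 3 remove [len,kbpec] add [vlqt,knh] -> 7 lines: zfua slq dsn vlqt knh cuv bjyf
Hunk 3: at line 1 remove [dsn,vlqt] add [yikf,vyq] -> 7 lines: zfua slq yikf vyq knh cuv bjyf
Hunk 4: at line 1 remove [yikf] add [blev,qjo,bjj] -> 9 lines: zfua slq blev qjo bjj vyq knh cuv bjyf
Hunk 5: at line 5 remove [vyq,knh,cuv] add [vvlfh,alvy] -> 8 lines: zfua slq blev qjo bjj vvlfh alvy bjyf
Hunk 6: at line 2 remove [qjo] add [wnti,kcspl] -> 9 lines: zfua slq blev wnti kcspl bjj vvlfh alvy bjyf
Final line count: 9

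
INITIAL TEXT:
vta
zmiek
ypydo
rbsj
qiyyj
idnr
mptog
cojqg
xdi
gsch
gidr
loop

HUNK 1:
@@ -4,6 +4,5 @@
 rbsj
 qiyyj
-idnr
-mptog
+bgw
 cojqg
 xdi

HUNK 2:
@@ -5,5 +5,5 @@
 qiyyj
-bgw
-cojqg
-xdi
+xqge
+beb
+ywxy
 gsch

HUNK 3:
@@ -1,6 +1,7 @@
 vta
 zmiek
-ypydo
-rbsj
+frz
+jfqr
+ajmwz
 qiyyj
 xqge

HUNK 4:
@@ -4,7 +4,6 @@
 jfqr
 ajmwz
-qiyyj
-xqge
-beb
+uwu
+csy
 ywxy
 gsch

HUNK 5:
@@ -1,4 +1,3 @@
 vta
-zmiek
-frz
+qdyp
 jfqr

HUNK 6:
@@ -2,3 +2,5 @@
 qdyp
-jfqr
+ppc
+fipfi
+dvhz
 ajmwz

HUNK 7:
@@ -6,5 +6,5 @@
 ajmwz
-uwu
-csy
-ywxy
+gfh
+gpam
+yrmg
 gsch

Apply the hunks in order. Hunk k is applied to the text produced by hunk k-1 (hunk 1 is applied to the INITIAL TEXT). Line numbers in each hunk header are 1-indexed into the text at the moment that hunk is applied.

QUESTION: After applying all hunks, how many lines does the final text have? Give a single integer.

Answer: 12

Derivation:
Hunk 1: at line 4 remove [idnr,mptog] add [bgw] -> 11 lines: vta zmiek ypydo rbsj qiyyj bgw cojqg xdi gsch gidr loop
Hunk 2: at line 5 remove [bgw,cojqg,xdi] add [xqge,beb,ywxy] -> 11 lines: vta zmiek ypydo rbsj qiyyj xqge beb ywxy gsch gidr loop
Hunk 3: at line 1 remove [ypydo,rbsj] add [frz,jfqr,ajmwz] -> 12 lines: vta zmiek frz jfqr ajmwz qiyyj xqge beb ywxy gsch gidr loop
Hunk 4: at line 4 remove [qiyyj,xqge,beb] add [uwu,csy] -> 11 lines: vta zmiek frz jfqr ajmwz uwu csy ywxy gsch gidr loop
Hunk 5: at line 1 remove [zmiek,frz] add [qdyp] -> 10 lines: vta qdyp jfqr ajmwz uwu csy ywxy gsch gidr loop
Hunk 6: at line 2 remove [jfqr] add [ppc,fipfi,dvhz] -> 12 lines: vta qdyp ppc fipfi dvhz ajmwz uwu csy ywxy gsch gidr loop
Hunk 7: at line 6 remove [uwu,csy,ywxy] add [gfh,gpam,yrmg] -> 12 lines: vta qdyp ppc fipfi dvhz ajmwz gfh gpam yrmg gsch gidr loop
Final line count: 12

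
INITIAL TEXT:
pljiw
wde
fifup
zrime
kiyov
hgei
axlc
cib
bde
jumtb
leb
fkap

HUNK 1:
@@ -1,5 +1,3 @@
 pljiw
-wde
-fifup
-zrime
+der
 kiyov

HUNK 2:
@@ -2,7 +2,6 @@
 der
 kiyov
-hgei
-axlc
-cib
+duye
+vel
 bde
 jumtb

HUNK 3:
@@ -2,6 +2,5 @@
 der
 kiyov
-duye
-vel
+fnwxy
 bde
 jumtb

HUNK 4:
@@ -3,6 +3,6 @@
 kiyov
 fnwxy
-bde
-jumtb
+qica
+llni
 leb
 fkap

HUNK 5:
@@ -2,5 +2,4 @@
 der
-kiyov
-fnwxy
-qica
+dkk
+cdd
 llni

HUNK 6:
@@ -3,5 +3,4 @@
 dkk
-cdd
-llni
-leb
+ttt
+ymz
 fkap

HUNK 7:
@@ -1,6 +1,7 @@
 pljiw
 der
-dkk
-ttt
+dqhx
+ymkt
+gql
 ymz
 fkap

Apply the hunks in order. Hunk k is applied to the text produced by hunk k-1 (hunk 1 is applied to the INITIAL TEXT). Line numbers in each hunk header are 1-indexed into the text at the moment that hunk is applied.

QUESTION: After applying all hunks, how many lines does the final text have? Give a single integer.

Hunk 1: at line 1 remove [wde,fifup,zrime] add [der] -> 10 lines: pljiw der kiyov hgei axlc cib bde jumtb leb fkap
Hunk 2: at line 2 remove [hgei,axlc,cib] add [duye,vel] -> 9 lines: pljiw der kiyov duye vel bde jumtb leb fkap
Hunk 3: at line 2 remove [duye,vel] add [fnwxy] -> 8 lines: pljiw der kiyov fnwxy bde jumtb leb fkap
Hunk 4: at line 3 remove [bde,jumtb] add [qica,llni] -> 8 lines: pljiw der kiyov fnwxy qica llni leb fkap
Hunk 5: at line 2 remove [kiyov,fnwxy,qica] add [dkk,cdd] -> 7 lines: pljiw der dkk cdd llni leb fkap
Hunk 6: at line 3 remove [cdd,llni,leb] add [ttt,ymz] -> 6 lines: pljiw der dkk ttt ymz fkap
Hunk 7: at line 1 remove [dkk,ttt] add [dqhx,ymkt,gql] -> 7 lines: pljiw der dqhx ymkt gql ymz fkap
Final line count: 7

Answer: 7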